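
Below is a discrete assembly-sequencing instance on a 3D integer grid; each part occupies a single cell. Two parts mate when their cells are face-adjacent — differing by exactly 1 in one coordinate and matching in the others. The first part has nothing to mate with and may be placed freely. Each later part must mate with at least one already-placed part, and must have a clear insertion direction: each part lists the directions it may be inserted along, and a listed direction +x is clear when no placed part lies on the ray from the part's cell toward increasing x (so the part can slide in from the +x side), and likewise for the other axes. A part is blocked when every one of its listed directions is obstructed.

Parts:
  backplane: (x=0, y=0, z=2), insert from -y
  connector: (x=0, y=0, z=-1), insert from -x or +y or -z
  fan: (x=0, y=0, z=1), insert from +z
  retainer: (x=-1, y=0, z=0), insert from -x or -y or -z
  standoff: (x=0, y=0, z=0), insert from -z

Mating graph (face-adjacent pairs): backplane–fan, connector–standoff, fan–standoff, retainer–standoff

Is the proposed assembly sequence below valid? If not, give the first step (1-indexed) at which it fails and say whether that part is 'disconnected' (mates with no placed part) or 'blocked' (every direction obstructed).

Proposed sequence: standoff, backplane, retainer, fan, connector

Invalid at step 2 (disconnected)

1. standoff@(0, 0, 0) [-z clear] — {standoff}
2. backplane@(0, 0, 2) — no placed neighbour ⇒ disconnected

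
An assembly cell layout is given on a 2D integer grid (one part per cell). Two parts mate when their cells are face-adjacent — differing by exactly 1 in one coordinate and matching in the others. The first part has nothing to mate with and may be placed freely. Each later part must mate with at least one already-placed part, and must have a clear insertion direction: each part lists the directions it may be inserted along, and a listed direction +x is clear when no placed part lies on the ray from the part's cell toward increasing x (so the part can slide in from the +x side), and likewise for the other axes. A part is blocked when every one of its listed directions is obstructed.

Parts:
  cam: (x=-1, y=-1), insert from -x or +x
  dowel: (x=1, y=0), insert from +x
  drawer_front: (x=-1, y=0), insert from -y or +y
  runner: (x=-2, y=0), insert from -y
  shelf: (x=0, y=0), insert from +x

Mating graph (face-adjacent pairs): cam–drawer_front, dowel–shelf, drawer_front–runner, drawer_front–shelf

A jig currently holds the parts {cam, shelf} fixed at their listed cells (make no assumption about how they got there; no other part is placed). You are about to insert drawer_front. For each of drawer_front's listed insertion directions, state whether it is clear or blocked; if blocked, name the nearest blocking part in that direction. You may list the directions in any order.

+y: clear; -y: blocked by cam

-y: nearest on ray is cam@(-1, -1) ⇒ blocked
+y: ray from drawer_front(-1, 0) has no placed part ⇒ clear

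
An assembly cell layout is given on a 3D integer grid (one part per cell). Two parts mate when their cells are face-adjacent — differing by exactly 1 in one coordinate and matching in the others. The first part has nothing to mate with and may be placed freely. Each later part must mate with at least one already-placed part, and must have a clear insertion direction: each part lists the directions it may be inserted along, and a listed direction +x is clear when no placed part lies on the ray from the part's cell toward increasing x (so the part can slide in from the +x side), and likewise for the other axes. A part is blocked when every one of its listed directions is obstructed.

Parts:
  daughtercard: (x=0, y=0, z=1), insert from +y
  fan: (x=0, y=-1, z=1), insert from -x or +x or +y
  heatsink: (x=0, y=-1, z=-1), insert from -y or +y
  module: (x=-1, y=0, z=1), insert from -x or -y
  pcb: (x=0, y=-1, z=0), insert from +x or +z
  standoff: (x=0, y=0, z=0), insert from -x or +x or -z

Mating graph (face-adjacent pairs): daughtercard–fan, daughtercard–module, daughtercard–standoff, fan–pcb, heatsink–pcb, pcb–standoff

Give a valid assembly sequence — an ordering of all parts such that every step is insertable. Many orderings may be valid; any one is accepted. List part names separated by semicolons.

standoff; daughtercard; module; fan; pcb; heatsink

1. standoff@(0, 0, 0) [-x clear] — {standoff}
2. daughtercard@(0, 0, 1) [+y clear] — {daughtercard, standoff}
3. module@(-1, 0, 1) [-x clear] — {daughtercard, module, standoff}
4. fan@(0, -1, 1) [-x clear] — {daughtercard, fan, module, standoff}
5. pcb@(0, -1, 0) [+x clear] — {daughtercard, fan, module, pcb, standoff}
6. heatsink@(0, -1, -1) [-y clear] — {daughtercard, fan, heatsink, module, pcb, standoff}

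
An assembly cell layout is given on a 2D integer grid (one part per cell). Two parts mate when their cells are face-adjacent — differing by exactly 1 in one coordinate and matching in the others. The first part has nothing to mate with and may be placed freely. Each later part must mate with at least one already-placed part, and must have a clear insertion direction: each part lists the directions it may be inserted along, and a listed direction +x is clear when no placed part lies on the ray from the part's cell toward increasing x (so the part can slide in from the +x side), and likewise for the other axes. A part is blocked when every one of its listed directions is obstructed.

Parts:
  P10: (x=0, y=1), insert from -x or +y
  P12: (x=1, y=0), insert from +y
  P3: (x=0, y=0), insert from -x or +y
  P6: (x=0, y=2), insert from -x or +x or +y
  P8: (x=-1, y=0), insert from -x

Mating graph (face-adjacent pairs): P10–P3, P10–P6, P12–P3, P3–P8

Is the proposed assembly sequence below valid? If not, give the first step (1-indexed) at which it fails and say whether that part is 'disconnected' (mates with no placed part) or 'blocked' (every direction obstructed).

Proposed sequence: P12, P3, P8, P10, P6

Valid

1. P12@(1, 0) [+y clear] — {P12}
2. P3@(0, 0) [-x clear] — {P12, P3}
3. P8@(-1, 0) [-x clear] — {P12, P3, P8}
4. P10@(0, 1) [-x clear] — {P10, P12, P3, P8}
5. P6@(0, 2) [-x clear] — {P10, P12, P3, P6, P8}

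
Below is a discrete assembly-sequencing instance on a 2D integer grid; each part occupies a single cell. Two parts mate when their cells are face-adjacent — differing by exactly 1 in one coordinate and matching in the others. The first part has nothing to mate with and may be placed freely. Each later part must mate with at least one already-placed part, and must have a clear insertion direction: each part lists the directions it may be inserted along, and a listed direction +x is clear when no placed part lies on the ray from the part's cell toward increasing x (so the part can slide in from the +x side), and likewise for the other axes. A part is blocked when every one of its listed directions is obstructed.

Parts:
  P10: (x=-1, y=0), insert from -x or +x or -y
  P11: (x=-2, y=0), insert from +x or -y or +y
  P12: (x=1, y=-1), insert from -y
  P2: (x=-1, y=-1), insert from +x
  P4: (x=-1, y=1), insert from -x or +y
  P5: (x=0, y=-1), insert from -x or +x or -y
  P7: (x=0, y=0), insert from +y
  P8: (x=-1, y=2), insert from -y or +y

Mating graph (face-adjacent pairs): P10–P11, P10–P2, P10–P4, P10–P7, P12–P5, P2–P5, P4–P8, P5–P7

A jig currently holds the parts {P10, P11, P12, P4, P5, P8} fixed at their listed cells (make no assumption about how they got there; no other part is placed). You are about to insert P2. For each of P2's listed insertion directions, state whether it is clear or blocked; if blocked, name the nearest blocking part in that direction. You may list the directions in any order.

+x: nearest on ray is P5@(0, -1) ⇒ blocked

+x: blocked by P5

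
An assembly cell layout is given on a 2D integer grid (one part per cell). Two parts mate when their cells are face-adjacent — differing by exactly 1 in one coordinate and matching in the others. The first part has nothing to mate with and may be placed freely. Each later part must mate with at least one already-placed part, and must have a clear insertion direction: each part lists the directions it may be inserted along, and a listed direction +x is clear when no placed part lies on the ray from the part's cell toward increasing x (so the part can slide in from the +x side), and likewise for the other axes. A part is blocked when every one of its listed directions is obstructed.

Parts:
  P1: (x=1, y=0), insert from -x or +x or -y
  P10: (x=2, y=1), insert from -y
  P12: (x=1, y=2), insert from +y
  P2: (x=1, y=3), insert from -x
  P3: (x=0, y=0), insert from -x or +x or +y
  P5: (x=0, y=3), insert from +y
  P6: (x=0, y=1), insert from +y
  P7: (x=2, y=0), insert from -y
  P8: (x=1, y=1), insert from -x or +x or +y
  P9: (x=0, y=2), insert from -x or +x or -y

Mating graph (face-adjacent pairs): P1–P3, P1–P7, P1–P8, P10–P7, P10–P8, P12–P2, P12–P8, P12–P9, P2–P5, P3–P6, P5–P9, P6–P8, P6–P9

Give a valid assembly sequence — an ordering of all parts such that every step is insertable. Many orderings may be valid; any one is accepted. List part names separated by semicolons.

1. P3@(0, 0) [-x clear] — {P3}
2. P1@(1, 0) [+x clear] — {P1, P3}
3. P8@(1, 1) [-x clear] — {P1, P3, P8}
4. P10@(2, 1) [-y clear] — {P1, P10, P3, P8}
5. P6@(0, 1) [+y clear] — {P1, P10, P3, P6, P8}
6. P12@(1, 2) [+y clear] — {P1, P10, P12, P3, P6, P8}
7. P2@(1, 3) [-x clear] — {P1, P10, P12, P2, P3, P6, P8}
8. P5@(0, 3) [+y clear] — {P1, P10, P12, P2, P3, P5, P6, P8}
9. P7@(2, 0) [-y clear] — {P1, P10, P12, P2, P3, P5, P6, P7, P8}
10. P9@(0, 2) [-x clear] — {P1, P10, P12, P2, P3, P5, P6, P7, P8, P9}

P3; P1; P8; P10; P6; P12; P2; P5; P7; P9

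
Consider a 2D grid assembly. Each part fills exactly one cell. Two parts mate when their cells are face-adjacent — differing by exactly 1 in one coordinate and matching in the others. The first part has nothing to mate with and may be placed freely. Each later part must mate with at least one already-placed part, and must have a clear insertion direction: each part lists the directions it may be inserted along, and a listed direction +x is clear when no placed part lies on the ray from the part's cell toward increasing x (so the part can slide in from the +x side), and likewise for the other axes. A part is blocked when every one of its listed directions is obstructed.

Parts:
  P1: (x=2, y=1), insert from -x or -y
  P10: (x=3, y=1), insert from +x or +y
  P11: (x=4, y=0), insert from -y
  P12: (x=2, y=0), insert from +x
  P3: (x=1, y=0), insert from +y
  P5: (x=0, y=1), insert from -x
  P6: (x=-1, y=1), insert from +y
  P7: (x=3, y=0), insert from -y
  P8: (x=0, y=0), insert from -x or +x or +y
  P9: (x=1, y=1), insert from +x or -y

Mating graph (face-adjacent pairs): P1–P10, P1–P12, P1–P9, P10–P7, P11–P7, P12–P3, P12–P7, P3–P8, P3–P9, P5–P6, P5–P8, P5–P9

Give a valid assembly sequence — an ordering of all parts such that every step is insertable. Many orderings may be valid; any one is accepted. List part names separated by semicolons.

P8; P3; P9; P1; P10; P12; P7; P11; P5; P6

1. P8@(0, 0) [-x clear] — {P8}
2. P3@(1, 0) [+y clear] — {P3, P8}
3. P9@(1, 1) [+x clear] — {P3, P8, P9}
4. P1@(2, 1) [-y clear] — {P1, P3, P8, P9}
5. P10@(3, 1) [+x clear] — {P1, P10, P3, P8, P9}
6. P12@(2, 0) [+x clear] — {P1, P10, P12, P3, P8, P9}
7. P7@(3, 0) [-y clear] — {P1, P10, P12, P3, P7, P8, P9}
8. P11@(4, 0) [-y clear] — {P1, P10, P11, P12, P3, P7, P8, P9}
9. P5@(0, 1) [-x clear] — {P1, P10, P11, P12, P3, P5, P7, P8, P9}
10. P6@(-1, 1) [+y clear] — {P1, P10, P11, P12, P3, P5, P6, P7, P8, P9}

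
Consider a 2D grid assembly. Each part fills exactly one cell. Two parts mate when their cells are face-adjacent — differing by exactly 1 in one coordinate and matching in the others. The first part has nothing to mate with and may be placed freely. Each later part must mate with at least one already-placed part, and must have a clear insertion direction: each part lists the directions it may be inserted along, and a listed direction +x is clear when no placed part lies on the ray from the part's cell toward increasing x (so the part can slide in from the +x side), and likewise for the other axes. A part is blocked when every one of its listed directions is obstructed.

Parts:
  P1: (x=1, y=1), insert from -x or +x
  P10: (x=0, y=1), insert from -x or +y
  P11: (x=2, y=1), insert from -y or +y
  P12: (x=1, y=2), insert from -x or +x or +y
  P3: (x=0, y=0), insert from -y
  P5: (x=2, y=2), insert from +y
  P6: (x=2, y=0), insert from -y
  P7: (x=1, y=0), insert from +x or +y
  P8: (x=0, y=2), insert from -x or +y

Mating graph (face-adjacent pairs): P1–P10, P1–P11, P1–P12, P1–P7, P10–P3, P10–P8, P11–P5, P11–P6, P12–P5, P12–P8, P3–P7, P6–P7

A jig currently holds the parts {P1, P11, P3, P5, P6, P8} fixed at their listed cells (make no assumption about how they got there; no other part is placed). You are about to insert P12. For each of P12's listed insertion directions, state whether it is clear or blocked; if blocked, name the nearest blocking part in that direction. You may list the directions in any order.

-x: nearest on ray is P8@(0, 2) ⇒ blocked
+x: nearest on ray is P5@(2, 2) ⇒ blocked
+y: ray from P12(1, 2) has no placed part ⇒ clear

+x: blocked by P5; +y: clear; -x: blocked by P8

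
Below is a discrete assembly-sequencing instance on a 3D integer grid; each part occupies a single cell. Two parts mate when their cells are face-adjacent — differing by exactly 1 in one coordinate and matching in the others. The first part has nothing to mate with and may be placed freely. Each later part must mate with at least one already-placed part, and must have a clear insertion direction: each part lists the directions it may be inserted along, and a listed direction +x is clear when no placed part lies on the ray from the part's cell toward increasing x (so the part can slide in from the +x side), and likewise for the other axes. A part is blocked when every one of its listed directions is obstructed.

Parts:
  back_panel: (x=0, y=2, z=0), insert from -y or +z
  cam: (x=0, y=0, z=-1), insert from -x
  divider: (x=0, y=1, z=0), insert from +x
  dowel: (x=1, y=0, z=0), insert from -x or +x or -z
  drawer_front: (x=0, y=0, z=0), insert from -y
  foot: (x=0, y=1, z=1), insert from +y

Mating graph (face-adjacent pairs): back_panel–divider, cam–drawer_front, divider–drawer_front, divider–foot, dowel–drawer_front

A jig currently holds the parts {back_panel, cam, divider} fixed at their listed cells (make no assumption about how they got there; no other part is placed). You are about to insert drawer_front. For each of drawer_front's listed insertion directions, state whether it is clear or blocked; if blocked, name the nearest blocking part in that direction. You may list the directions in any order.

-y: clear

-y: ray from drawer_front(0, 0, 0) has no placed part ⇒ clear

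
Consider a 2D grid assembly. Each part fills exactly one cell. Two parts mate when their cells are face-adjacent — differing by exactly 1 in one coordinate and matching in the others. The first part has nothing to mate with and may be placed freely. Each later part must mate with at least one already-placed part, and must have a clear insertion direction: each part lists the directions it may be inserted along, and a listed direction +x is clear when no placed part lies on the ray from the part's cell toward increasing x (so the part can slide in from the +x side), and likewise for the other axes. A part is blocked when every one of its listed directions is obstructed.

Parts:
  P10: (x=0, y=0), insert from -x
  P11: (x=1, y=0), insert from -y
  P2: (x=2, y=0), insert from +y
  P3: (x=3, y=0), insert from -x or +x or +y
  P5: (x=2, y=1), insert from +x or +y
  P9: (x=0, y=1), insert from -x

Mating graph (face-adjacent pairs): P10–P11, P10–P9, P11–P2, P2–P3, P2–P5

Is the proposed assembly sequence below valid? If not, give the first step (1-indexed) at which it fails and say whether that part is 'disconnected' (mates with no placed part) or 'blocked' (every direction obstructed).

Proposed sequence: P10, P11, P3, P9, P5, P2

1. P10@(0, 0) [-x clear] — {P10}
2. P11@(1, 0) [-y clear] — {P10, P11}
3. P3@(3, 0) — no placed neighbour ⇒ disconnected

Invalid at step 3 (disconnected)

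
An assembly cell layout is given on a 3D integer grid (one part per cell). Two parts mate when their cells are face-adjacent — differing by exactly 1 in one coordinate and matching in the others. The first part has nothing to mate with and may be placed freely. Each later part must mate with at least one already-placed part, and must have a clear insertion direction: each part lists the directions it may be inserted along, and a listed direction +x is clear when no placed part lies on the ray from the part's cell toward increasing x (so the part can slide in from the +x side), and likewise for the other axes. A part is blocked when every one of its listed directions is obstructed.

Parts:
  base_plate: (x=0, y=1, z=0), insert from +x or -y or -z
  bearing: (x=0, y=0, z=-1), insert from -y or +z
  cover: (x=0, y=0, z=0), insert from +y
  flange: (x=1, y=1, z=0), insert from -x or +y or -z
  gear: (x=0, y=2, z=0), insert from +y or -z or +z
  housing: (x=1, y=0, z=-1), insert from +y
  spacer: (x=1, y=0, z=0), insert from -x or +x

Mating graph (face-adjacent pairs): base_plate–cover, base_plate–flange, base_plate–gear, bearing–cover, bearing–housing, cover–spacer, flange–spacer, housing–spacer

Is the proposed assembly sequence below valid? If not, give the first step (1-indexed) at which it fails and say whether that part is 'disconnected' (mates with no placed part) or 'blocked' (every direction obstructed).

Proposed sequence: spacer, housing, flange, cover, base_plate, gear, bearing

1. spacer@(1, 0, 0) [-x clear] — {spacer}
2. housing@(1, 0, -1) [+y clear] — {housing, spacer}
3. flange@(1, 1, 0) [-x clear] — {flange, housing, spacer}
4. cover@(0, 0, 0) [+y clear] — {cover, flange, housing, spacer}
5. base_plate@(0, 1, 0) [-z clear] — {base_plate, cover, flange, housing, spacer}
6. gear@(0, 2, 0) [+y clear] — {base_plate, cover, flange, gear, housing, spacer}
7. bearing@(0, 0, -1) [-y clear] — {base_plate, bearing, cover, flange, gear, housing, spacer}

Valid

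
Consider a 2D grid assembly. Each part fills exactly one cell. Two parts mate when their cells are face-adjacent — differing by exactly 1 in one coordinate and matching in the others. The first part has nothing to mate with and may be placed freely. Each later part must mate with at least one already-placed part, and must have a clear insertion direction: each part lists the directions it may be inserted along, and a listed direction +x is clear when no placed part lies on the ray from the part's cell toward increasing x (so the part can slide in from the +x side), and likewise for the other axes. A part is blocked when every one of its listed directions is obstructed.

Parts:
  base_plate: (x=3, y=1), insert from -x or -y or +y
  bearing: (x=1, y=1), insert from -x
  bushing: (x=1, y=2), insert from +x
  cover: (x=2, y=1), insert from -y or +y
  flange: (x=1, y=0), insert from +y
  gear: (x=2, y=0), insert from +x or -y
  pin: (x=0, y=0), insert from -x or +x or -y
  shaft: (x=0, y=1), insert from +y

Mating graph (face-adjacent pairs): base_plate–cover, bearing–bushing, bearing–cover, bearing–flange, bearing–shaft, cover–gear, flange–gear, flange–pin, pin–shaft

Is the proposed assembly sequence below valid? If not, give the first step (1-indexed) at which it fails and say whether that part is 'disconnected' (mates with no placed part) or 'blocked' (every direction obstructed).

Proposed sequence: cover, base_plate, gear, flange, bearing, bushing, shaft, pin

Valid

1. cover@(2, 1) [-y clear] — {cover}
2. base_plate@(3, 1) [-y clear] — {base_plate, cover}
3. gear@(2, 0) [+x clear] — {base_plate, cover, gear}
4. flange@(1, 0) [+y clear] — {base_plate, cover, flange, gear}
5. bearing@(1, 1) [-x clear] — {base_plate, bearing, cover, flange, gear}
6. bushing@(1, 2) [+x clear] — {base_plate, bearing, bushing, cover, flange, gear}
7. shaft@(0, 1) [+y clear] — {base_plate, bearing, bushing, cover, flange, gear, shaft}
8. pin@(0, 0) [-x clear] — {base_plate, bearing, bushing, cover, flange, gear, pin, shaft}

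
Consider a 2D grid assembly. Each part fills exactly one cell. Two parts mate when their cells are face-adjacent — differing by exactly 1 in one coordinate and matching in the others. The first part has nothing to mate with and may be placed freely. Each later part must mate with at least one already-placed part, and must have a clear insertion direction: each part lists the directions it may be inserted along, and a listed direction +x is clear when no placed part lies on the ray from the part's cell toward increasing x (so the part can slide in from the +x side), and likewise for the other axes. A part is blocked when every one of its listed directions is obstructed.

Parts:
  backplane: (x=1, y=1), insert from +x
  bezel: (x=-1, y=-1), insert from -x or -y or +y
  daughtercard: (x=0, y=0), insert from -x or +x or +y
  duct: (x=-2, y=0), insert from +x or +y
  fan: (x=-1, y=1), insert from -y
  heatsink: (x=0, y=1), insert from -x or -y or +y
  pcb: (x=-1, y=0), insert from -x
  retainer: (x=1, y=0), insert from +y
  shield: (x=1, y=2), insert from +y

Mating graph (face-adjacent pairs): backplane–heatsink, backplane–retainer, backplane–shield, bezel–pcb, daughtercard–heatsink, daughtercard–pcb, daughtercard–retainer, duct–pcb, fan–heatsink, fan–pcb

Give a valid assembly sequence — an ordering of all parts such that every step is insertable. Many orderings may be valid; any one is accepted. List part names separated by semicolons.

1. fan@(-1, 1) [-y clear] — {fan}
2. heatsink@(0, 1) [-y clear] — {fan, heatsink}
3. daughtercard@(0, 0) [-x clear] — {daughtercard, fan, heatsink}
4. retainer@(1, 0) [+y clear] — {daughtercard, fan, heatsink, retainer}
5. backplane@(1, 1) [+x clear] — {backplane, daughtercard, fan, heatsink, retainer}
6. shield@(1, 2) [+y clear] — {backplane, daughtercard, fan, heatsink, retainer, shield}
7. pcb@(-1, 0) [-x clear] — {backplane, daughtercard, fan, heatsink, pcb, retainer, shield}
8. bezel@(-1, -1) [-x clear] — {backplane, bezel, daughtercard, fan, heatsink, pcb, retainer, shield}
9. duct@(-2, 0) [+y clear] — {backplane, bezel, daughtercard, duct, fan, heatsink, pcb, retainer, shield}

fan; heatsink; daughtercard; retainer; backplane; shield; pcb; bezel; duct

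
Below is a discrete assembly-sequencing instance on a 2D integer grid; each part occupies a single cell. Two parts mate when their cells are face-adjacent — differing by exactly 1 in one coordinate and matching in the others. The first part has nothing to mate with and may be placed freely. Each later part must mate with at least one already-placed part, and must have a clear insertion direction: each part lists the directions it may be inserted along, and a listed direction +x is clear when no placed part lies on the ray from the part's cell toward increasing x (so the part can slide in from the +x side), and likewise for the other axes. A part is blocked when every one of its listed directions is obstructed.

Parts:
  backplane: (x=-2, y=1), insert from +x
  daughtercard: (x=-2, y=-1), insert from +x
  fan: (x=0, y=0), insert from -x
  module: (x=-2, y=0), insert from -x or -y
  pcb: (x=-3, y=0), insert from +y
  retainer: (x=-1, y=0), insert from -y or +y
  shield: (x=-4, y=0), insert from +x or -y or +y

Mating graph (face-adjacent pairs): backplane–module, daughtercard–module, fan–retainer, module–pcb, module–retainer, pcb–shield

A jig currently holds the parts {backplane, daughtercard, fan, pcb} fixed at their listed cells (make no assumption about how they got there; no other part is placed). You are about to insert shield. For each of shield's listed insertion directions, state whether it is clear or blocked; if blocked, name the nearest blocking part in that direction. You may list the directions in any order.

+x: nearest on ray is pcb@(-3, 0) ⇒ blocked
-y: ray from shield(-4, 0) has no placed part ⇒ clear
+y: ray from shield(-4, 0) has no placed part ⇒ clear

+x: blocked by pcb; +y: clear; -y: clear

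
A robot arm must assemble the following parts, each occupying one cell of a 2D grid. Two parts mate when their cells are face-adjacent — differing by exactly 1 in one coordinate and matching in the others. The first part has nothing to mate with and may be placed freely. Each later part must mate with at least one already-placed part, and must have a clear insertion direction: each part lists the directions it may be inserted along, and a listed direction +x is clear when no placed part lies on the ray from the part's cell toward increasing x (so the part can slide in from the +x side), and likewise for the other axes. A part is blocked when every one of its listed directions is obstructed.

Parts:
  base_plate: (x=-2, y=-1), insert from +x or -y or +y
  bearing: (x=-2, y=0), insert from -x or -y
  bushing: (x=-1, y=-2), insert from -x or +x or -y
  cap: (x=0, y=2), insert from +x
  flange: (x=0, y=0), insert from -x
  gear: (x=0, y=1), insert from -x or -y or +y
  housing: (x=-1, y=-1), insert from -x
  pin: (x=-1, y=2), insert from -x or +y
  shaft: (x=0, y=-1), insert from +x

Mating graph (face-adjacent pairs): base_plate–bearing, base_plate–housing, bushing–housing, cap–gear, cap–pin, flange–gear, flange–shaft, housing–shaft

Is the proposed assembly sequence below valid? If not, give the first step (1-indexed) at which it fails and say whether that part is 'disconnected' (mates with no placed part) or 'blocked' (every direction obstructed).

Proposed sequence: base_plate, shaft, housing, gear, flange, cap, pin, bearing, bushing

1. base_plate@(-2, -1) [+x clear] — {base_plate}
2. shaft@(0, -1) — no placed neighbour ⇒ disconnected

Invalid at step 2 (disconnected)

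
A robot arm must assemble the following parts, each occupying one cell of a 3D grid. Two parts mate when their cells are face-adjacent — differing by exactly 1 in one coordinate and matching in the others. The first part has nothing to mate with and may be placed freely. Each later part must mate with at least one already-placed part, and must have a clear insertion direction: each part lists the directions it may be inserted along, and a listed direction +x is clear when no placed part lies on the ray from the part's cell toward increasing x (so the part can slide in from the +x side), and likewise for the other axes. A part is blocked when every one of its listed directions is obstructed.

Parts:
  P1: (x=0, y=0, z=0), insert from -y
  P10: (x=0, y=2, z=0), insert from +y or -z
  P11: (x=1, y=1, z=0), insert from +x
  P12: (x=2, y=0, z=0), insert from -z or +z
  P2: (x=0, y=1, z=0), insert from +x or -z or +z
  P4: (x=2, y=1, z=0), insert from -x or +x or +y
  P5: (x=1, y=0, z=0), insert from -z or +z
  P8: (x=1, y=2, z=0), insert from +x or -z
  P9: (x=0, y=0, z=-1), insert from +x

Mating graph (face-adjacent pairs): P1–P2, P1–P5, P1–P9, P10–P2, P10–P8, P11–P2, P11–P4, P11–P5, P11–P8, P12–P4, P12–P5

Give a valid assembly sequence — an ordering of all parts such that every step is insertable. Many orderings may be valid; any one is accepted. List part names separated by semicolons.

1. P10@(0, 2, 0) [+y clear] — {P10}
2. P2@(0, 1, 0) [+x clear] — {P10, P2}
3. P8@(1, 2, 0) [+x clear] — {P10, P2, P8}
4. P1@(0, 0, 0) [-y clear] — {P1, P10, P2, P8}
5. P5@(1, 0, 0) [-z clear] — {P1, P10, P2, P5, P8}
6. P12@(2, 0, 0) [-z clear] — {P1, P10, P12, P2, P5, P8}
7. P9@(0, 0, -1) [+x clear] — {P1, P10, P12, P2, P5, P8, P9}
8. P11@(1, 1, 0) [+x clear] — {P1, P10, P11, P12, P2, P5, P8, P9}
9. P4@(2, 1, 0) [+x clear] — {P1, P10, P11, P12, P2, P4, P5, P8, P9}

P10; P2; P8; P1; P5; P12; P9; P11; P4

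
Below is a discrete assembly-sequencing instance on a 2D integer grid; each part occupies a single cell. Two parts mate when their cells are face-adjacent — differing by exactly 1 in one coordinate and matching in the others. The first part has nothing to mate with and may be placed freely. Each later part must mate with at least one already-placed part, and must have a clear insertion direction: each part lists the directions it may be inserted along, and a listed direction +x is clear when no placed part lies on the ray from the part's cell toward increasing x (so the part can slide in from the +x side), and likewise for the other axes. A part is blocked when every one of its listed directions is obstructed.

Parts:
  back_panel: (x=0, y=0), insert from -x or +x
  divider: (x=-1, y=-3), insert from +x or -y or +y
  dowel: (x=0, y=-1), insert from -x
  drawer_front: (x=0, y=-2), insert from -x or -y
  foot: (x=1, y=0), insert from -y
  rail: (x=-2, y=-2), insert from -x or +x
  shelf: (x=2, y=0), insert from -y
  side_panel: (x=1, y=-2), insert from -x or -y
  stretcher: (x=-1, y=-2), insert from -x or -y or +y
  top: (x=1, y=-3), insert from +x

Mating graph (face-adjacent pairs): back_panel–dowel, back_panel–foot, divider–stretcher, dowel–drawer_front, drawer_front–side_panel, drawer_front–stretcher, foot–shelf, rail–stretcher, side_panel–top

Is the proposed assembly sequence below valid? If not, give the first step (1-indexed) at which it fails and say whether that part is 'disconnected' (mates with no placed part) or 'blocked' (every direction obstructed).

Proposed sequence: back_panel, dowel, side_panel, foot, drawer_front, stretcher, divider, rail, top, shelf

1. back_panel@(0, 0) [-x clear] — {back_panel}
2. dowel@(0, -1) [-x clear] — {back_panel, dowel}
3. side_panel@(1, -2) — no placed neighbour ⇒ disconnected

Invalid at step 3 (disconnected)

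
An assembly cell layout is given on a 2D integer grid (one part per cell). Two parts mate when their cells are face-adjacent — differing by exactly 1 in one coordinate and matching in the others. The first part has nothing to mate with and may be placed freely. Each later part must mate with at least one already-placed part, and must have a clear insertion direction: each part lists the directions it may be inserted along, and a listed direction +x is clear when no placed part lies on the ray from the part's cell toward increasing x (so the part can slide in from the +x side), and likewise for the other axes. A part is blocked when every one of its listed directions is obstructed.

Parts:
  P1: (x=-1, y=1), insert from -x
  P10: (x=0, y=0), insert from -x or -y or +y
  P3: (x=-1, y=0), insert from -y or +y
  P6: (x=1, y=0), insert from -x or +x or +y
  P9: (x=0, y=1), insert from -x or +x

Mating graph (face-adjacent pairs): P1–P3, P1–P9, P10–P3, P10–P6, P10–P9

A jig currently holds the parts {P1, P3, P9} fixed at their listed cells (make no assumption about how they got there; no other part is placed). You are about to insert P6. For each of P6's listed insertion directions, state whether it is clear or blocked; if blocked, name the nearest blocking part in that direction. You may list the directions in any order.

+x: clear; +y: clear; -x: blocked by P3

-x: nearest on ray is P3@(-1, 0) ⇒ blocked
+x: ray from P6(1, 0) has no placed part ⇒ clear
+y: ray from P6(1, 0) has no placed part ⇒ clear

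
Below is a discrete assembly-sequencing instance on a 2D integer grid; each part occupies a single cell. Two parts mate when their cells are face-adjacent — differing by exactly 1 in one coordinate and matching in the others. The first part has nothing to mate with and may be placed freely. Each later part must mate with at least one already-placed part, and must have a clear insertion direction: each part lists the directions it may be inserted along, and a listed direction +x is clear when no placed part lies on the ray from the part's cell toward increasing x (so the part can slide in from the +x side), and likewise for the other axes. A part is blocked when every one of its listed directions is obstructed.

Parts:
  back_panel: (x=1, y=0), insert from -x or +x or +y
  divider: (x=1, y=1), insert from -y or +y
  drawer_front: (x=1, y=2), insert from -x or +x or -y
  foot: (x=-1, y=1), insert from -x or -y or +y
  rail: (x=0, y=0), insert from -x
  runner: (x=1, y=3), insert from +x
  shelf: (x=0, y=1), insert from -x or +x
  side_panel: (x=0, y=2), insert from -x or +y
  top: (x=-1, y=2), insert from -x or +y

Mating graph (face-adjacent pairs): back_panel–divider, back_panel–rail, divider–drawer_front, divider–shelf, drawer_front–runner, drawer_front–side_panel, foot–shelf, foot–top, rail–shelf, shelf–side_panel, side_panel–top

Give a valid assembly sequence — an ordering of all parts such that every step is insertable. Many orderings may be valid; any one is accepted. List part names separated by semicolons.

foot; top; shelf; divider; back_panel; drawer_front; runner; rail; side_panel

1. foot@(-1, 1) [-x clear] — {foot}
2. top@(-1, 2) [-x clear] — {foot, top}
3. shelf@(0, 1) [+x clear] — {foot, shelf, top}
4. divider@(1, 1) [-y clear] — {divider, foot, shelf, top}
5. back_panel@(1, 0) [-x clear] — {back_panel, divider, foot, shelf, top}
6. drawer_front@(1, 2) [+x clear] — {back_panel, divider, drawer_front, foot, shelf, top}
7. runner@(1, 3) [+x clear] — {back_panel, divider, drawer_front, foot, runner, shelf, top}
8. rail@(0, 0) [-x clear] — {back_panel, divider, drawer_front, foot, rail, runner, shelf, top}
9. side_panel@(0, 2) [+y clear] — {back_panel, divider, drawer_front, foot, rail, runner, shelf, side_panel, top}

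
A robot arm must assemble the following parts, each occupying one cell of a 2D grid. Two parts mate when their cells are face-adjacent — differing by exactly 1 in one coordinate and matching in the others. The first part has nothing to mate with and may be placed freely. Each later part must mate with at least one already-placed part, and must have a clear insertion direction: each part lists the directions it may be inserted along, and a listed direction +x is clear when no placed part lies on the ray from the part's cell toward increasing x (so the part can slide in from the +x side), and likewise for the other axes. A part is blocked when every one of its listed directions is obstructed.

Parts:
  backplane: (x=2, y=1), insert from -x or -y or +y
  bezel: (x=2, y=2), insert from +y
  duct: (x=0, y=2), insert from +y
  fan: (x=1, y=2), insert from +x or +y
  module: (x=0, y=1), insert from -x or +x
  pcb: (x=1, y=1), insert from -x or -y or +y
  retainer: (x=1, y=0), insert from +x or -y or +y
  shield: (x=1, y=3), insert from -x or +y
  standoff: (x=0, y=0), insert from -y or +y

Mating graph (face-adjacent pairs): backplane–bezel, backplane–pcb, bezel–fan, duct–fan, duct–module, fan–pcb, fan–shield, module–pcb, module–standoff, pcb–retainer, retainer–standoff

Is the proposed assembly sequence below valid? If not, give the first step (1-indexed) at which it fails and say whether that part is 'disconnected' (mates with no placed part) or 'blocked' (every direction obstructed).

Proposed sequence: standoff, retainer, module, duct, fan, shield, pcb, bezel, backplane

1. standoff@(0, 0) [-y clear] — {standoff}
2. retainer@(1, 0) [+x clear] — {retainer, standoff}
3. module@(0, 1) [-x clear] — {module, retainer, standoff}
4. duct@(0, 2) [+y clear] — {duct, module, retainer, standoff}
5. fan@(1, 2) [+x clear] — {duct, fan, module, retainer, standoff}
6. shield@(1, 3) [-x clear] — {duct, fan, module, retainer, shield, standoff}
7. pcb@(1, 1) — -x/-y/+y all obstructed ⇒ blocked

Invalid at step 7 (blocked)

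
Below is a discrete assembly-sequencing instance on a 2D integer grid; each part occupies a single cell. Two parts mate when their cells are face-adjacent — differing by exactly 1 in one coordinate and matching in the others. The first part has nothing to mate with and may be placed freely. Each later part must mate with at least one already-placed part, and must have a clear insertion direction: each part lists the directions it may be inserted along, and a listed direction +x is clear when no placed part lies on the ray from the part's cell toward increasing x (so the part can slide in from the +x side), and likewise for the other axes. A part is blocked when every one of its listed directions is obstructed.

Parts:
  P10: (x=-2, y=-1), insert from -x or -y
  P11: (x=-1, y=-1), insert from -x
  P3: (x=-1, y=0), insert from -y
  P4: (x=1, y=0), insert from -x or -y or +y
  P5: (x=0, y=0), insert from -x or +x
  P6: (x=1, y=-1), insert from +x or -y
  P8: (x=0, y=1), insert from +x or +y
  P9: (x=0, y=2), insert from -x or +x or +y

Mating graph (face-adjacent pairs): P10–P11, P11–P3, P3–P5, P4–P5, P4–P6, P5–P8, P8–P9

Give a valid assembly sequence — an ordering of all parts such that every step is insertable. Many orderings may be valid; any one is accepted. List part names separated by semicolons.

1. P9@(0, 2) [-x clear] — {P9}
2. P8@(0, 1) [+x clear] — {P8, P9}
3. P5@(0, 0) [-x clear] — {P5, P8, P9}
4. P3@(-1, 0) [-y clear] — {P3, P5, P8, P9}
5. P11@(-1, -1) [-x clear] — {P11, P3, P5, P8, P9}
6. P10@(-2, -1) [-x clear] — {P10, P11, P3, P5, P8, P9}
7. P4@(1, 0) [-y clear] — {P10, P11, P3, P4, P5, P8, P9}
8. P6@(1, -1) [+x clear] — {P10, P11, P3, P4, P5, P6, P8, P9}

P9; P8; P5; P3; P11; P10; P4; P6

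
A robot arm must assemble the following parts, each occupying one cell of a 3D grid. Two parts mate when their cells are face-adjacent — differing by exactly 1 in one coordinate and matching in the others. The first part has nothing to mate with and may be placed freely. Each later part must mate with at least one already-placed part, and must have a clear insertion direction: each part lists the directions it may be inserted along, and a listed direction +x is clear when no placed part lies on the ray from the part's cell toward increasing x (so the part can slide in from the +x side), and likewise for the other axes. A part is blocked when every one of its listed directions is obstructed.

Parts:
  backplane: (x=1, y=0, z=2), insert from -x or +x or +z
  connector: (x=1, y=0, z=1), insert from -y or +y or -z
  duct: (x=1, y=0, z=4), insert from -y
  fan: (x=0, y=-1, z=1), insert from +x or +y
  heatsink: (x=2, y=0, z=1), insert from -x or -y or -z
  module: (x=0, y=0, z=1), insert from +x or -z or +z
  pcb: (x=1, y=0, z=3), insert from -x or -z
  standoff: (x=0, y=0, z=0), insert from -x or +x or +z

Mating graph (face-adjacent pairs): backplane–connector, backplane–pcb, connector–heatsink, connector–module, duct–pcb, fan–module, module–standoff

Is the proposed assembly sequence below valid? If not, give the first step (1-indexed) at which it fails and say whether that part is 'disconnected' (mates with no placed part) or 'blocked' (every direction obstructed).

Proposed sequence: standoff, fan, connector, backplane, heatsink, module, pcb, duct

Invalid at step 2 (disconnected)

1. standoff@(0, 0, 0) [-x clear] — {standoff}
2. fan@(0, -1, 1) — no placed neighbour ⇒ disconnected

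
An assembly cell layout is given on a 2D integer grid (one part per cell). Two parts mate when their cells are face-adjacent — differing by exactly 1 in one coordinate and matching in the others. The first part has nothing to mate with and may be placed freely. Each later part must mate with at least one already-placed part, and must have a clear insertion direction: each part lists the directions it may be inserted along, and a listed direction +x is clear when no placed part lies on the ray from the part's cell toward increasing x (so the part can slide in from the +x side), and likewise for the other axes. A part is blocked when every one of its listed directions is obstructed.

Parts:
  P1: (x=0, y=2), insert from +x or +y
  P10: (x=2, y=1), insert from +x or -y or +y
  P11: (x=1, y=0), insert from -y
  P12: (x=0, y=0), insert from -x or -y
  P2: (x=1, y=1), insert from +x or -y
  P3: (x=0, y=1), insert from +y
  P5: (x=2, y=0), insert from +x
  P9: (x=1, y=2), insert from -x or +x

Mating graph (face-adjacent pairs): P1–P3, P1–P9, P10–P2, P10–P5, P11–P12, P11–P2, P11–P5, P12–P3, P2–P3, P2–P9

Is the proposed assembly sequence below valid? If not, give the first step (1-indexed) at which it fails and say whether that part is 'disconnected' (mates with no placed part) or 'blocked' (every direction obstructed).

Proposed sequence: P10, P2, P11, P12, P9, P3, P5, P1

Valid

1. P10@(2, 1) [+x clear] — {P10}
2. P2@(1, 1) [-y clear] — {P10, P2}
3. P11@(1, 0) [-y clear] — {P10, P11, P2}
4. P12@(0, 0) [-x clear] — {P10, P11, P12, P2}
5. P9@(1, 2) [-x clear] — {P10, P11, P12, P2, P9}
6. P3@(0, 1) [+y clear] — {P10, P11, P12, P2, P3, P9}
7. P5@(2, 0) [+x clear] — {P10, P11, P12, P2, P3, P5, P9}
8. P1@(0, 2) [+y clear] — {P1, P10, P11, P12, P2, P3, P5, P9}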